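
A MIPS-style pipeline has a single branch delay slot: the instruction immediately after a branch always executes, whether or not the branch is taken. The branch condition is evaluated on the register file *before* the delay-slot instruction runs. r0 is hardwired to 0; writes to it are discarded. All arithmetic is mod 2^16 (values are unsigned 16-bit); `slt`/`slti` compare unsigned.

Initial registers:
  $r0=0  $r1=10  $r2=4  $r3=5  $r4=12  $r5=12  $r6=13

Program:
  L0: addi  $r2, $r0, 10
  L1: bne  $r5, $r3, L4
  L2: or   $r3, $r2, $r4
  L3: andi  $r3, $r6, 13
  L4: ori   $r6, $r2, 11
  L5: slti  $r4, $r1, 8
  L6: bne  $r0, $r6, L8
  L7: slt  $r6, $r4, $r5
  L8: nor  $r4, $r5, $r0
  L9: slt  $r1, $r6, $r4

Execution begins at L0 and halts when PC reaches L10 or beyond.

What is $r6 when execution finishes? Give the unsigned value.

1

[0] addi  $r2, $r0, 10  →  {$r0:0, $r1:10, $r2:10, $r3:5, $r4:12, $r5:12, $r6:13}
[1] bne  $r5, $r3, L4  →  {$r0:0, $r1:10, $r2:10, $r3:5, $r4:12, $r5:12, $r6:13}  ⟨branch taken⟩
[2] or   $r3, $r2, $r4  →  {$r0:0, $r1:10, $r2:10, $r3:14, $r4:12, $r5:12, $r6:13}
[4] ori   $r6, $r2, 11  →  {$r0:0, $r1:10, $r2:10, $r3:14, $r4:12, $r5:12, $r6:11}
[5] slti  $r4, $r1, 8  →  {$r0:0, $r1:10, $r2:10, $r3:14, $r4:0, $r5:12, $r6:11}
[6] bne  $r0, $r6, L8  →  {$r0:0, $r1:10, $r2:10, $r3:14, $r4:0, $r5:12, $r6:11}  ⟨branch taken⟩
[7] slt  $r6, $r4, $r5  →  {$r0:0, $r1:10, $r2:10, $r3:14, $r4:0, $r5:12, $r6:1}
[8] nor  $r4, $r5, $r0  →  {$r0:0, $r1:10, $r2:10, $r3:14, $r4:65523, $r5:12, $r6:1}
[9] slt  $r1, $r6, $r4  →  {$r0:0, $r1:1, $r2:10, $r3:14, $r4:65523, $r5:12, $r6:1}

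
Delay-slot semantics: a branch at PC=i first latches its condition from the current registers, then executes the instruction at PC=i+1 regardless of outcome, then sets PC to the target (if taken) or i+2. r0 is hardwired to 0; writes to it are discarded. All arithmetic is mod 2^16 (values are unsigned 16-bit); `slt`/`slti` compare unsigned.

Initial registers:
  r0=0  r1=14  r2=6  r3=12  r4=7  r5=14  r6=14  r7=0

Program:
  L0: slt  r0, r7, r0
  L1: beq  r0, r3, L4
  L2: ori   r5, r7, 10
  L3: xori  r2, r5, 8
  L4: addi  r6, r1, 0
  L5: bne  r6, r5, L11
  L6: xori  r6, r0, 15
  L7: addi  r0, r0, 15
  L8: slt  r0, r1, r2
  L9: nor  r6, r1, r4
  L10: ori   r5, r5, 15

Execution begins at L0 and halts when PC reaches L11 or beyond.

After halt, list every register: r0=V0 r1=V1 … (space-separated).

r0=0 r1=14 r2=2 r3=12 r4=7 r5=10 r6=15 r7=0

[0] slt  r0, r7, r0  →  {r0:0, r1:14, r2:6, r3:12, r4:7, r5:14, r6:14, r7:0}
[1] beq  r0, r3, L4  →  {r0:0, r1:14, r2:6, r3:12, r4:7, r5:14, r6:14, r7:0}  ⟨branch fallthrough⟩
[2] ori   r5, r7, 10  →  {r0:0, r1:14, r2:6, r3:12, r4:7, r5:10, r6:14, r7:0}
[3] xori  r2, r5, 8  →  {r0:0, r1:14, r2:2, r3:12, r4:7, r5:10, r6:14, r7:0}
[4] addi  r6, r1, 0  →  {r0:0, r1:14, r2:2, r3:12, r4:7, r5:10, r6:14, r7:0}
[5] bne  r6, r5, L11  →  {r0:0, r1:14, r2:2, r3:12, r4:7, r5:10, r6:14, r7:0}  ⟨branch taken⟩
[6] xori  r6, r0, 15  →  {r0:0, r1:14, r2:2, r3:12, r4:7, r5:10, r6:15, r7:0}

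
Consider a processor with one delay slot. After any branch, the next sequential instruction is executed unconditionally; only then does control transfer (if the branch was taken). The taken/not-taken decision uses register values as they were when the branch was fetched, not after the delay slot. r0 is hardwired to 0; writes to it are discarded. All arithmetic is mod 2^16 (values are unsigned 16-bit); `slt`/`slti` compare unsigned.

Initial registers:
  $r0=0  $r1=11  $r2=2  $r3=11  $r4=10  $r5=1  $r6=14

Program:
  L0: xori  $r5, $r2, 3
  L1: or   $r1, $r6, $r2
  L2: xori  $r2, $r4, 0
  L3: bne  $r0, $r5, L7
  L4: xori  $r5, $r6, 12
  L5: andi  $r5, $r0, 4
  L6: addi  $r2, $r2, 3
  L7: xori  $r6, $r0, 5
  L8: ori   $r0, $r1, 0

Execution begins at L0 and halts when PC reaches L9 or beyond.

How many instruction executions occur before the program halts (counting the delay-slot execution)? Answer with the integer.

7

PC=0  xori  $r5, $r2, 3      | $r0=0 $r1=11 $r2=2 $r3=11 $r4=10 $r5=1 $r6=14
PC=1  or   $r1, $r6, $r2     | $r0=0 $r1=14 $r2=2 $r3=11 $r4=10 $r5=1 $r6=14
PC=2  xori  $r2, $r4, 0      | $r0=0 $r1=14 $r2=10 $r3=11 $r4=10 $r5=1 $r6=14
PC=3  bne  $r0, $r5, L7      | $r0=0 $r1=14 $r2=10 $r3=11 $r4=10 $r5=1 $r6=14  [TAKEN]
PC=4  xori  $r5, $r6, 12     | $r0=0 $r1=14 $r2=10 $r3=11 $r4=10 $r5=2 $r6=14
PC=7  xori  $r6, $r0, 5      | $r0=0 $r1=14 $r2=10 $r3=11 $r4=10 $r5=2 $r6=5
PC=8  ori   $r0, $r1, 0      | $r0=0 $r1=14 $r2=10 $r3=11 $r4=10 $r5=2 $r6=5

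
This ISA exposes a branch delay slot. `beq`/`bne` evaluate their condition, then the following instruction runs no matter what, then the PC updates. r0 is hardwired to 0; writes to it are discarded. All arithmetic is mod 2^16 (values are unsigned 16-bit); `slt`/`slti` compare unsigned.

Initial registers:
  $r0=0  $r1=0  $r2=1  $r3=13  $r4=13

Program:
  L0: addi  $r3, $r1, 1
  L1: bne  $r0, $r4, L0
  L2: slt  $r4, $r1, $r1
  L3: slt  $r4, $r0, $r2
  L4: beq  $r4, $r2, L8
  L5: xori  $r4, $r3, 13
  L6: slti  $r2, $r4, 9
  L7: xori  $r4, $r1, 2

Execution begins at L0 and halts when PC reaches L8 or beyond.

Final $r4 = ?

12

#0 addi  $r3, $r1, 1 ; 0/0/1/1/13
#1 bne  $r0, $r4, L0 ; 0/0/1/1/13 ; →target
#2 slt  $r4, $r1, $r1 ; 0/0/1/1/0
#0 addi  $r3, $r1, 1 ; 0/0/1/1/0
#1 bne  $r0, $r4, L0 ; 0/0/1/1/0 ; →fallthru
#2 slt  $r4, $r1, $r1 ; 0/0/1/1/0
#3 slt  $r4, $r0, $r2 ; 0/0/1/1/1
#4 beq  $r4, $r2, L8 ; 0/0/1/1/1 ; →target
#5 xori  $r4, $r3, 13 ; 0/0/1/1/12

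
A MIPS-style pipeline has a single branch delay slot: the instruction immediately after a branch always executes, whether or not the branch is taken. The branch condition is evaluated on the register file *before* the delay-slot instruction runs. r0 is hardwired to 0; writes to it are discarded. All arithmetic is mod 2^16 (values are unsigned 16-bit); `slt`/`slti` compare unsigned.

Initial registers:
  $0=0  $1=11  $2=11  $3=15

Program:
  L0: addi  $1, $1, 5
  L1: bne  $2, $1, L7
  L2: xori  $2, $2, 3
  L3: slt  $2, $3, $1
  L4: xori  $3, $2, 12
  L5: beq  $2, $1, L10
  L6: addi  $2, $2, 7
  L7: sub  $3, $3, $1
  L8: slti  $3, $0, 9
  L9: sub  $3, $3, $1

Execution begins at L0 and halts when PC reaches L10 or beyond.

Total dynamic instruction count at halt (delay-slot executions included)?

6

  step pc=0: addi  $1, $1, 5  regs=(0,16,11,15)
  step pc=1: bne  $2, $1, L7  cond=T  regs=(0,16,11,15)
  step pc=2: xori  $2, $2, 3  regs=(0,16,8,15)
  step pc=7: sub  $3, $3, $1  regs=(0,16,8,65535)
  step pc=8: slti  $3, $0, 9  regs=(0,16,8,1)
  step pc=9: sub  $3, $3, $1  regs=(0,16,8,65521)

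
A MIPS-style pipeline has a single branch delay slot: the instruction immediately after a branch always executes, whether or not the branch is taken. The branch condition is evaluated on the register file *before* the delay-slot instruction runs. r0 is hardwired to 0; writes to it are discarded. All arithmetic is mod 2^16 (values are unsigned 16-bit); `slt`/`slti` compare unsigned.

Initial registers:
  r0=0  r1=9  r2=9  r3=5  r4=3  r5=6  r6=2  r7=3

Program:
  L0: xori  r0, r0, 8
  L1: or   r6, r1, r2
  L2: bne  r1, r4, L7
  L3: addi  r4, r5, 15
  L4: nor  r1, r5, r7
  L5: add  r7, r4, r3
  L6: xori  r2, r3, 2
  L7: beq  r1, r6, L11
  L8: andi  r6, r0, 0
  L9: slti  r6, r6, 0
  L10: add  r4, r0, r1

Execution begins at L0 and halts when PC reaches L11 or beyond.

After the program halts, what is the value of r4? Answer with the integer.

21

  step pc=0: xori  r0, r0, 8  regs=(0,9,9,5,3,6,2,3)
  step pc=1: or   r6, r1, r2  regs=(0,9,9,5,3,6,9,3)
  step pc=2: bne  r1, r4, L7  cond=T  regs=(0,9,9,5,3,6,9,3)
  step pc=3: addi  r4, r5, 15  regs=(0,9,9,5,21,6,9,3)
  step pc=7: beq  r1, r6, L11  cond=T  regs=(0,9,9,5,21,6,9,3)
  step pc=8: andi  r6, r0, 0  regs=(0,9,9,5,21,6,0,3)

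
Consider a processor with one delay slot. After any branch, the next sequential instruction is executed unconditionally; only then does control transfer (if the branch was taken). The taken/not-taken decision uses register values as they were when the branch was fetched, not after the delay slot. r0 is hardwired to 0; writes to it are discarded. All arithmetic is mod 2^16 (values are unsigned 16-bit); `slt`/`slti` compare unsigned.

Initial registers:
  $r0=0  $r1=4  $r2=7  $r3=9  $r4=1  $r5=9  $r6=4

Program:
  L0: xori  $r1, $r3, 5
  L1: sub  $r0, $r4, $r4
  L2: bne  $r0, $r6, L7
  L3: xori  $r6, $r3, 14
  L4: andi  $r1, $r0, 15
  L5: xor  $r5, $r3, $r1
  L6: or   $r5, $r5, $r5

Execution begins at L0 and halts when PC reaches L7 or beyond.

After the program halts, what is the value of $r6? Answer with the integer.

7

  step pc=0: xori  $r1, $r3, 5  regs=(0,12,7,9,1,9,4)
  step pc=1: sub  $r0, $r4, $r4  regs=(0,12,7,9,1,9,4)
  step pc=2: bne  $r0, $r6, L7  cond=T  regs=(0,12,7,9,1,9,4)
  step pc=3: xori  $r6, $r3, 14  regs=(0,12,7,9,1,9,7)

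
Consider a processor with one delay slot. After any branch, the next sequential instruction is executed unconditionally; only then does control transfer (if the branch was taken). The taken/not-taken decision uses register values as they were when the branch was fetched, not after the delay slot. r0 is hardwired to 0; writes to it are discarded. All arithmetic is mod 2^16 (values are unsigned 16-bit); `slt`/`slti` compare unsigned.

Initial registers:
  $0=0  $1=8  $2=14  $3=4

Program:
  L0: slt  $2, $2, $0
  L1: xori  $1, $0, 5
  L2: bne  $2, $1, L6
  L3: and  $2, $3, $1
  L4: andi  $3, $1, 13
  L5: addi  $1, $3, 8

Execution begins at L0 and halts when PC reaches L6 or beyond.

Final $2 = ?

4

PC=0  slt  $2, $2, $0        | $0=0 $1=8 $2=0 $3=4
PC=1  xori  $1, $0, 5        | $0=0 $1=5 $2=0 $3=4
PC=2  bne  $2, $1, L6        | $0=0 $1=5 $2=0 $3=4  [TAKEN]
PC=3  and  $2, $3, $1        | $0=0 $1=5 $2=4 $3=4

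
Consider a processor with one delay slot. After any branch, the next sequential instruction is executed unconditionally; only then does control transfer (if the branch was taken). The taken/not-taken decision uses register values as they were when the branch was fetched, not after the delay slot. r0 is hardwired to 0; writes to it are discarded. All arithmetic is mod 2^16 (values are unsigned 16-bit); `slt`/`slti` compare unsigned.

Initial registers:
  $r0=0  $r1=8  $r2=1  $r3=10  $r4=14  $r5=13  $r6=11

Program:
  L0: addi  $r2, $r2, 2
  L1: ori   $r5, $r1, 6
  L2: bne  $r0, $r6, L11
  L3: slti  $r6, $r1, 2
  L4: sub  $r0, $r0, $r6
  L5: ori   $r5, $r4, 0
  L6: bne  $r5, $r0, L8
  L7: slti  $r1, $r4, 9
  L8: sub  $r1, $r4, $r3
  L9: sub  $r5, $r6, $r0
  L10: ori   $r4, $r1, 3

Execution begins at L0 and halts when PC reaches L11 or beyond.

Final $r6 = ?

0

[0] addi  $r2, $r2, 2  →  {$r0:0, $r1:8, $r2:3, $r3:10, $r4:14, $r5:13, $r6:11}
[1] ori   $r5, $r1, 6  →  {$r0:0, $r1:8, $r2:3, $r3:10, $r4:14, $r5:14, $r6:11}
[2] bne  $r0, $r6, L11  →  {$r0:0, $r1:8, $r2:3, $r3:10, $r4:14, $r5:14, $r6:11}  ⟨branch taken⟩
[3] slti  $r6, $r1, 2  →  {$r0:0, $r1:8, $r2:3, $r3:10, $r4:14, $r5:14, $r6:0}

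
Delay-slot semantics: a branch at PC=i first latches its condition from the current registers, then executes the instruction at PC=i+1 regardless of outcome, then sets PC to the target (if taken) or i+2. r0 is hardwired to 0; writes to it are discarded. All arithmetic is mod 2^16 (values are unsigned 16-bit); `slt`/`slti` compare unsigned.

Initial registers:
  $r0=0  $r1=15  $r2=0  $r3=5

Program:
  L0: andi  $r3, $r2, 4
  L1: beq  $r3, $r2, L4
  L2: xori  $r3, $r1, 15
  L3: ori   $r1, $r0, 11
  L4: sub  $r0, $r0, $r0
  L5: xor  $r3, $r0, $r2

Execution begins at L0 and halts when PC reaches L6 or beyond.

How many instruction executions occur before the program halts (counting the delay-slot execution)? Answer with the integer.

5

PC=0  andi  $r3, $r2, 4      | $r0=0 $r1=15 $r2=0 $r3=0
PC=1  beq  $r3, $r2, L4      | $r0=0 $r1=15 $r2=0 $r3=0  [TAKEN]
PC=2  xori  $r3, $r1, 15     | $r0=0 $r1=15 $r2=0 $r3=0
PC=4  sub  $r0, $r0, $r0     | $r0=0 $r1=15 $r2=0 $r3=0
PC=5  xor  $r3, $r0, $r2     | $r0=0 $r1=15 $r2=0 $r3=0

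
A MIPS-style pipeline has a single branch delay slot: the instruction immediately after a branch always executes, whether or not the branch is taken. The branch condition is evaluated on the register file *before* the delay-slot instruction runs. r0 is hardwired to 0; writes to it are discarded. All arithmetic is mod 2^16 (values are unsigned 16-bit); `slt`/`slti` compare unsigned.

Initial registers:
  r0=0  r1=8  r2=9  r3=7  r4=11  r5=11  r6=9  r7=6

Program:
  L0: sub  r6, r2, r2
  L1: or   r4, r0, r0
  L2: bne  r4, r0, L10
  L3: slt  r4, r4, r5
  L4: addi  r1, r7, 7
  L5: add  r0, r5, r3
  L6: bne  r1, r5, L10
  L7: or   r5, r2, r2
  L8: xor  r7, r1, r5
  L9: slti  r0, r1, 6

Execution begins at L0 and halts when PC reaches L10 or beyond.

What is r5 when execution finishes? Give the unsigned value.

  step pc=0: sub  r6, r2, r2  regs=(0,8,9,7,11,11,0,6)
  step pc=1: or   r4, r0, r0  regs=(0,8,9,7,0,11,0,6)
  step pc=2: bne  r4, r0, L10  cond=F  regs=(0,8,9,7,0,11,0,6)
  step pc=3: slt  r4, r4, r5  regs=(0,8,9,7,1,11,0,6)
  step pc=4: addi  r1, r7, 7  regs=(0,13,9,7,1,11,0,6)
  step pc=5: add  r0, r5, r3  regs=(0,13,9,7,1,11,0,6)
  step pc=6: bne  r1, r5, L10  cond=T  regs=(0,13,9,7,1,11,0,6)
  step pc=7: or   r5, r2, r2  regs=(0,13,9,7,1,9,0,6)

9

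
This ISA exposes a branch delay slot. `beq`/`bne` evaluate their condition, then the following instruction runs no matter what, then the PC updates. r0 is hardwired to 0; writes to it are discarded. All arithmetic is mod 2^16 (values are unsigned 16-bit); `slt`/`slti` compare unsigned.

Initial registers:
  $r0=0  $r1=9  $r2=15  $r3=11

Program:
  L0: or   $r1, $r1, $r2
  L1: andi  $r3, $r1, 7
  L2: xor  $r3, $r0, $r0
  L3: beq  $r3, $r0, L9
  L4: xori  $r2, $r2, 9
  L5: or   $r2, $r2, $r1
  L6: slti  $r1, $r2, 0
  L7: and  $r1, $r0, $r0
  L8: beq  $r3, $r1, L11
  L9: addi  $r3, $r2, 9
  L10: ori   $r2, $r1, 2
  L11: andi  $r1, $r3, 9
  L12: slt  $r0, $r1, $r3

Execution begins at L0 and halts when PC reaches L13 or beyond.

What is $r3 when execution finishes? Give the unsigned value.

  step pc=0: or   $r1, $r1, $r2  regs=(0,15,15,11)
  step pc=1: andi  $r3, $r1, 7  regs=(0,15,15,7)
  step pc=2: xor  $r3, $r0, $r0  regs=(0,15,15,0)
  step pc=3: beq  $r3, $r0, L9  cond=T  regs=(0,15,15,0)
  step pc=4: xori  $r2, $r2, 9  regs=(0,15,6,0)
  step pc=9: addi  $r3, $r2, 9  regs=(0,15,6,15)
  step pc=10: ori   $r2, $r1, 2  regs=(0,15,15,15)
  step pc=11: andi  $r1, $r3, 9  regs=(0,9,15,15)
  step pc=12: slt  $r0, $r1, $r3  regs=(0,9,15,15)

15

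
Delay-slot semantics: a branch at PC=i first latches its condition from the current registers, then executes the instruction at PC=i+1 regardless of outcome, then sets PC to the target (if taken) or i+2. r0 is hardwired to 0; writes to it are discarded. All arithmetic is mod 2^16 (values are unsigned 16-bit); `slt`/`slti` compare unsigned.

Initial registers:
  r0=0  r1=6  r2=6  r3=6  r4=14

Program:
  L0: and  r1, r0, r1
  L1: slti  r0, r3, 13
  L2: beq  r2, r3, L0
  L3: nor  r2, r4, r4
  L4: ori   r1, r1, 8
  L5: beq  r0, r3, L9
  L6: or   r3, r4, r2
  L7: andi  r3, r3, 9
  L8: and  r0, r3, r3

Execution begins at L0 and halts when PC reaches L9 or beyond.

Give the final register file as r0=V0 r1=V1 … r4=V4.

[0] and  r1, r0, r1  →  {r0:0, r1:0, r2:6, r3:6, r4:14}
[1] slti  r0, r3, 13  →  {r0:0, r1:0, r2:6, r3:6, r4:14}
[2] beq  r2, r3, L0  →  {r0:0, r1:0, r2:6, r3:6, r4:14}  ⟨branch taken⟩
[3] nor  r2, r4, r4  →  {r0:0, r1:0, r2:65521, r3:6, r4:14}
[0] and  r1, r0, r1  →  {r0:0, r1:0, r2:65521, r3:6, r4:14}
[1] slti  r0, r3, 13  →  {r0:0, r1:0, r2:65521, r3:6, r4:14}
[2] beq  r2, r3, L0  →  {r0:0, r1:0, r2:65521, r3:6, r4:14}  ⟨branch fallthrough⟩
[3] nor  r2, r4, r4  →  {r0:0, r1:0, r2:65521, r3:6, r4:14}
[4] ori   r1, r1, 8  →  {r0:0, r1:8, r2:65521, r3:6, r4:14}
[5] beq  r0, r3, L9  →  {r0:0, r1:8, r2:65521, r3:6, r4:14}  ⟨branch fallthrough⟩
[6] or   r3, r4, r2  →  {r0:0, r1:8, r2:65521, r3:65535, r4:14}
[7] andi  r3, r3, 9  →  {r0:0, r1:8, r2:65521, r3:9, r4:14}
[8] and  r0, r3, r3  →  {r0:0, r1:8, r2:65521, r3:9, r4:14}

r0=0 r1=8 r2=65521 r3=9 r4=14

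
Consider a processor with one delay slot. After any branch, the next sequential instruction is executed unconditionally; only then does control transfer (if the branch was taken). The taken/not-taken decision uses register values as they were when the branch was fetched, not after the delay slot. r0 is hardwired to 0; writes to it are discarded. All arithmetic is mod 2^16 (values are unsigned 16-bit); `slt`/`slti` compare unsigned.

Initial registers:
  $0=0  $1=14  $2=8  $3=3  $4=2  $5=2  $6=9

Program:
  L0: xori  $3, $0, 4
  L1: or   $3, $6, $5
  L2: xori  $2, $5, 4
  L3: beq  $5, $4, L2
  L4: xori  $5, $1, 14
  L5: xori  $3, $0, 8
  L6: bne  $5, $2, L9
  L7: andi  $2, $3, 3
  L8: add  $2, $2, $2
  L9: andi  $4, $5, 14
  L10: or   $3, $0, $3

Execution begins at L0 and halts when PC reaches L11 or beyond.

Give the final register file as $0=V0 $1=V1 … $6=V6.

PC=0  xori  $3, $0, 4        | $0=0 $1=14 $2=8 $3=4 $4=2 $5=2 $6=9
PC=1  or   $3, $6, $5        | $0=0 $1=14 $2=8 $3=11 $4=2 $5=2 $6=9
PC=2  xori  $2, $5, 4        | $0=0 $1=14 $2=6 $3=11 $4=2 $5=2 $6=9
PC=3  beq  $5, $4, L2        | $0=0 $1=14 $2=6 $3=11 $4=2 $5=2 $6=9  [TAKEN]
PC=4  xori  $5, $1, 14       | $0=0 $1=14 $2=6 $3=11 $4=2 $5=0 $6=9
PC=2  xori  $2, $5, 4        | $0=0 $1=14 $2=4 $3=11 $4=2 $5=0 $6=9
PC=3  beq  $5, $4, L2        | $0=0 $1=14 $2=4 $3=11 $4=2 $5=0 $6=9  [not taken]
PC=4  xori  $5, $1, 14       | $0=0 $1=14 $2=4 $3=11 $4=2 $5=0 $6=9
PC=5  xori  $3, $0, 8        | $0=0 $1=14 $2=4 $3=8 $4=2 $5=0 $6=9
PC=6  bne  $5, $2, L9        | $0=0 $1=14 $2=4 $3=8 $4=2 $5=0 $6=9  [TAKEN]
PC=7  andi  $2, $3, 3        | $0=0 $1=14 $2=0 $3=8 $4=2 $5=0 $6=9
PC=9  andi  $4, $5, 14       | $0=0 $1=14 $2=0 $3=8 $4=0 $5=0 $6=9
PC=10 or   $3, $0, $3        | $0=0 $1=14 $2=0 $3=8 $4=0 $5=0 $6=9

$0=0 $1=14 $2=0 $3=8 $4=0 $5=0 $6=9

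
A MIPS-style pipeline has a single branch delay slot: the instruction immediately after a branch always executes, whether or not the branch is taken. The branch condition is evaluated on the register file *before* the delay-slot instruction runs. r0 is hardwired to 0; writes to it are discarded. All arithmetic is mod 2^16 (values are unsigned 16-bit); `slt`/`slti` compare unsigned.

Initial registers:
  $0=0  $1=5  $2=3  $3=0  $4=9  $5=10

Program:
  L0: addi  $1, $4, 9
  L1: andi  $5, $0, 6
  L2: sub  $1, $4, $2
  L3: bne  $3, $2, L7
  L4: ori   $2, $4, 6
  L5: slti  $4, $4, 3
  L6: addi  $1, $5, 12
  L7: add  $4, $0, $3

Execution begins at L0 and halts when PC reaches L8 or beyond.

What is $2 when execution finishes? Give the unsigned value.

15

[0] addi  $1, $4, 9  →  {$0:0, $1:18, $2:3, $3:0, $4:9, $5:10}
[1] andi  $5, $0, 6  →  {$0:0, $1:18, $2:3, $3:0, $4:9, $5:0}
[2] sub  $1, $4, $2  →  {$0:0, $1:6, $2:3, $3:0, $4:9, $5:0}
[3] bne  $3, $2, L7  →  {$0:0, $1:6, $2:3, $3:0, $4:9, $5:0}  ⟨branch taken⟩
[4] ori   $2, $4, 6  →  {$0:0, $1:6, $2:15, $3:0, $4:9, $5:0}
[7] add  $4, $0, $3  →  {$0:0, $1:6, $2:15, $3:0, $4:0, $5:0}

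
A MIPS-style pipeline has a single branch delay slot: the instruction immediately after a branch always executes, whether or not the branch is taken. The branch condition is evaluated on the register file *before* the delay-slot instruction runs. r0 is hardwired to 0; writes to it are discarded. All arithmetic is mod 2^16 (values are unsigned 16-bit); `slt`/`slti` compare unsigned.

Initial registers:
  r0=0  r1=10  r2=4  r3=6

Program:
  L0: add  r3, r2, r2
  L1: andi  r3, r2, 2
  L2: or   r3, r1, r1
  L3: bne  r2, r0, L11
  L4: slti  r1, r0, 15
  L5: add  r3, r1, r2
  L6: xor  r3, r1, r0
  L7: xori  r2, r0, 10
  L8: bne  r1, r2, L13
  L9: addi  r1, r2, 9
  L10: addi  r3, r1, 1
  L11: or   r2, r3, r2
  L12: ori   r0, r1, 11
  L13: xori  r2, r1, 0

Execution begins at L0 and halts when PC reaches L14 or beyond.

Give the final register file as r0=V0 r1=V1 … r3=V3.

#0 add  r3, r2, r2 ; 0/10/4/8
#1 andi  r3, r2, 2 ; 0/10/4/0
#2 or   r3, r1, r1 ; 0/10/4/10
#3 bne  r2, r0, L11 ; 0/10/4/10 ; →target
#4 slti  r1, r0, 15 ; 0/1/4/10
#11 or   r2, r3, r2 ; 0/1/14/10
#12 ori   r0, r1, 11 ; 0/1/14/10
#13 xori  r2, r1, 0 ; 0/1/1/10

r0=0 r1=1 r2=1 r3=10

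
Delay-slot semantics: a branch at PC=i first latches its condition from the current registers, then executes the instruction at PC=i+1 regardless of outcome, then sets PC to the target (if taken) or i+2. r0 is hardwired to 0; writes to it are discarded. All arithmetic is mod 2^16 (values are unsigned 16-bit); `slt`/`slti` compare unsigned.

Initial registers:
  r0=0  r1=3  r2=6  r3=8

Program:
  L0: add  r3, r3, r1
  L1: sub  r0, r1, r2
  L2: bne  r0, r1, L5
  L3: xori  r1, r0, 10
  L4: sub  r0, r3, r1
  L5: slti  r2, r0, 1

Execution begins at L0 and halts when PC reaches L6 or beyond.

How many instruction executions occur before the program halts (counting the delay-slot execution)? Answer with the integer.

[0] add  r3, r3, r1  →  {r0:0, r1:3, r2:6, r3:11}
[1] sub  r0, r1, r2  →  {r0:0, r1:3, r2:6, r3:11}
[2] bne  r0, r1, L5  →  {r0:0, r1:3, r2:6, r3:11}  ⟨branch taken⟩
[3] xori  r1, r0, 10  →  {r0:0, r1:10, r2:6, r3:11}
[5] slti  r2, r0, 1  →  {r0:0, r1:10, r2:1, r3:11}

5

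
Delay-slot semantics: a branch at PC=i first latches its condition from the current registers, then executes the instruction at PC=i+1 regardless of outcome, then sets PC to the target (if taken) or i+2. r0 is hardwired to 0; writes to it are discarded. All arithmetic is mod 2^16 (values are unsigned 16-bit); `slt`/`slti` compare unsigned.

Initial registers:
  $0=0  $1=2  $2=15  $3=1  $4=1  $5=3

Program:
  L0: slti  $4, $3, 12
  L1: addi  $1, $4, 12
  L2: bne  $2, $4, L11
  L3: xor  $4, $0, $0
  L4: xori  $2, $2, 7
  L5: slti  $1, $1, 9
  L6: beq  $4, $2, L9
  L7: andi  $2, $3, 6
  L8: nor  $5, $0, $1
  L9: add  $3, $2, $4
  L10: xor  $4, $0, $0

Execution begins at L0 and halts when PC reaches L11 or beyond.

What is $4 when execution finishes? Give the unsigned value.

0

PC=0  slti  $4, $3, 12       | $0=0 $1=2 $2=15 $3=1 $4=1 $5=3
PC=1  addi  $1, $4, 12       | $0=0 $1=13 $2=15 $3=1 $4=1 $5=3
PC=2  bne  $2, $4, L11       | $0=0 $1=13 $2=15 $3=1 $4=1 $5=3  [TAKEN]
PC=3  xor  $4, $0, $0        | $0=0 $1=13 $2=15 $3=1 $4=0 $5=3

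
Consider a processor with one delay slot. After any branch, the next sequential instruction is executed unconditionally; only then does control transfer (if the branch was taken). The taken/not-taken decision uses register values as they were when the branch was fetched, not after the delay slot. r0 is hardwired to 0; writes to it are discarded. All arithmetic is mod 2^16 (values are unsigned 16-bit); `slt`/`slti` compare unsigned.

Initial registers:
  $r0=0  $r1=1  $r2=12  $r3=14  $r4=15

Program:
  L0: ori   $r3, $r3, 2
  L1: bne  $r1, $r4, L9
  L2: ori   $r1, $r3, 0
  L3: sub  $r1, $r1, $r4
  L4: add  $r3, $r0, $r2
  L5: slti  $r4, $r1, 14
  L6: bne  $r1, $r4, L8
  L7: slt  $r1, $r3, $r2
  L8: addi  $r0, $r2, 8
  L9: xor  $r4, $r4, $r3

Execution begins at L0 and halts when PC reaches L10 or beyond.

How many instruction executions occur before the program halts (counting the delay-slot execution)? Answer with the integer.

4

#0 ori   $r3, $r3, 2 ; 0/1/12/14/15
#1 bne  $r1, $r4, L9 ; 0/1/12/14/15 ; →target
#2 ori   $r1, $r3, 0 ; 0/14/12/14/15
#9 xor  $r4, $r4, $r3 ; 0/14/12/14/1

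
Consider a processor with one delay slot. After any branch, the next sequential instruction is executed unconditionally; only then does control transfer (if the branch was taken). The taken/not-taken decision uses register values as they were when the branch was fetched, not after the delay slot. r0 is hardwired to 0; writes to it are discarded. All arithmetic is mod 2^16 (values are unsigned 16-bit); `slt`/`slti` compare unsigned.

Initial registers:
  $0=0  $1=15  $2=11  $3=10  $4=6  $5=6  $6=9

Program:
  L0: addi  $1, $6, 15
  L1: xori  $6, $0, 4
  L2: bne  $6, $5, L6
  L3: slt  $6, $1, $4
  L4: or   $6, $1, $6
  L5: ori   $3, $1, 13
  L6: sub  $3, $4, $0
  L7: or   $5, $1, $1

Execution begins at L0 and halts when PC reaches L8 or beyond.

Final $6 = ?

#0 addi  $1, $6, 15 ; 0/24/11/10/6/6/9
#1 xori  $6, $0, 4 ; 0/24/11/10/6/6/4
#2 bne  $6, $5, L6 ; 0/24/11/10/6/6/4 ; →target
#3 slt  $6, $1, $4 ; 0/24/11/10/6/6/0
#6 sub  $3, $4, $0 ; 0/24/11/6/6/6/0
#7 or   $5, $1, $1 ; 0/24/11/6/6/24/0

0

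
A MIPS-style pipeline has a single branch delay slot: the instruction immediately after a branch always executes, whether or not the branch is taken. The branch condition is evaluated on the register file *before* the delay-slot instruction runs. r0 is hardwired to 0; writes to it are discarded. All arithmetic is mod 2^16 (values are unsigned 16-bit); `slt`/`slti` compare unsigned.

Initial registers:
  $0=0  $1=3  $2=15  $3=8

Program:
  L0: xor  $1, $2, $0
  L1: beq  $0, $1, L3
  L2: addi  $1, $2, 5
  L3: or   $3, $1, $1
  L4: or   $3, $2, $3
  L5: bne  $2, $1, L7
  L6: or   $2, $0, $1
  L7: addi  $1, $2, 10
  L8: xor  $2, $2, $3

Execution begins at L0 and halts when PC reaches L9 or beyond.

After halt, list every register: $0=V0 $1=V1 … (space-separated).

$0=0 $1=30 $2=11 $3=31

[0] xor  $1, $2, $0  →  {$0:0, $1:15, $2:15, $3:8}
[1] beq  $0, $1, L3  →  {$0:0, $1:15, $2:15, $3:8}  ⟨branch fallthrough⟩
[2] addi  $1, $2, 5  →  {$0:0, $1:20, $2:15, $3:8}
[3] or   $3, $1, $1  →  {$0:0, $1:20, $2:15, $3:20}
[4] or   $3, $2, $3  →  {$0:0, $1:20, $2:15, $3:31}
[5] bne  $2, $1, L7  →  {$0:0, $1:20, $2:15, $3:31}  ⟨branch taken⟩
[6] or   $2, $0, $1  →  {$0:0, $1:20, $2:20, $3:31}
[7] addi  $1, $2, 10  →  {$0:0, $1:30, $2:20, $3:31}
[8] xor  $2, $2, $3  →  {$0:0, $1:30, $2:11, $3:31}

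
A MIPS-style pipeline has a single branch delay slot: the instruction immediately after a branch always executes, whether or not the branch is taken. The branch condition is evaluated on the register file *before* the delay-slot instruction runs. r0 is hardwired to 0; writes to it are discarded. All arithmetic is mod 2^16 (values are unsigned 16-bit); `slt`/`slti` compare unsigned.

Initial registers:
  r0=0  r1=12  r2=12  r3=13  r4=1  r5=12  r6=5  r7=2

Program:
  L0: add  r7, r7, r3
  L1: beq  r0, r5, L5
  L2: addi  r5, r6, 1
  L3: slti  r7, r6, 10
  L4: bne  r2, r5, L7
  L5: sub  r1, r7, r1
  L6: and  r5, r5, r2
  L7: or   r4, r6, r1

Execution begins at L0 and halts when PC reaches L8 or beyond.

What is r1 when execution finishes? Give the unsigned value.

PC=0  add  r7, r7, r3        | r0=0 r1=12 r2=12 r3=13 r4=1 r5=12 r6=5 r7=15
PC=1  beq  r0, r5, L5        | r0=0 r1=12 r2=12 r3=13 r4=1 r5=12 r6=5 r7=15  [not taken]
PC=2  addi  r5, r6, 1        | r0=0 r1=12 r2=12 r3=13 r4=1 r5=6 r6=5 r7=15
PC=3  slti  r7, r6, 10       | r0=0 r1=12 r2=12 r3=13 r4=1 r5=6 r6=5 r7=1
PC=4  bne  r2, r5, L7        | r0=0 r1=12 r2=12 r3=13 r4=1 r5=6 r6=5 r7=1  [TAKEN]
PC=5  sub  r1, r7, r1        | r0=0 r1=65525 r2=12 r3=13 r4=1 r5=6 r6=5 r7=1
PC=7  or   r4, r6, r1        | r0=0 r1=65525 r2=12 r3=13 r4=65525 r5=6 r6=5 r7=1

65525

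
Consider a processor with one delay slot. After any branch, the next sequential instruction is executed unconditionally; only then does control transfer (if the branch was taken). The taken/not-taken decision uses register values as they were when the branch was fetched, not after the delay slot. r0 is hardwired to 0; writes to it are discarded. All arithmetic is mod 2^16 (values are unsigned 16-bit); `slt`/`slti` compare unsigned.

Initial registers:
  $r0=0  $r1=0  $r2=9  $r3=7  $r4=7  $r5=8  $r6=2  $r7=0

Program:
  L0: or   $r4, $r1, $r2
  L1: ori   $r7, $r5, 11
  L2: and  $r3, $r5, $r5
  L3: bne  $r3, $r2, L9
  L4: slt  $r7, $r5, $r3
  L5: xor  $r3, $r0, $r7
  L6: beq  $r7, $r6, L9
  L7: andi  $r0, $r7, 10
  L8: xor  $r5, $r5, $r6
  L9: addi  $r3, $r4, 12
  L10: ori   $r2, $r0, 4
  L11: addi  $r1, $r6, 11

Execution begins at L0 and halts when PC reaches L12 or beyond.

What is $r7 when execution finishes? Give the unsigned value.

#0 or   $r4, $r1, $r2 ; 0/0/9/7/9/8/2/0
#1 ori   $r7, $r5, 11 ; 0/0/9/7/9/8/2/11
#2 and  $r3, $r5, $r5 ; 0/0/9/8/9/8/2/11
#3 bne  $r3, $r2, L9 ; 0/0/9/8/9/8/2/11 ; →target
#4 slt  $r7, $r5, $r3 ; 0/0/9/8/9/8/2/0
#9 addi  $r3, $r4, 12 ; 0/0/9/21/9/8/2/0
#10 ori   $r2, $r0, 4 ; 0/0/4/21/9/8/2/0
#11 addi  $r1, $r6, 11 ; 0/13/4/21/9/8/2/0

0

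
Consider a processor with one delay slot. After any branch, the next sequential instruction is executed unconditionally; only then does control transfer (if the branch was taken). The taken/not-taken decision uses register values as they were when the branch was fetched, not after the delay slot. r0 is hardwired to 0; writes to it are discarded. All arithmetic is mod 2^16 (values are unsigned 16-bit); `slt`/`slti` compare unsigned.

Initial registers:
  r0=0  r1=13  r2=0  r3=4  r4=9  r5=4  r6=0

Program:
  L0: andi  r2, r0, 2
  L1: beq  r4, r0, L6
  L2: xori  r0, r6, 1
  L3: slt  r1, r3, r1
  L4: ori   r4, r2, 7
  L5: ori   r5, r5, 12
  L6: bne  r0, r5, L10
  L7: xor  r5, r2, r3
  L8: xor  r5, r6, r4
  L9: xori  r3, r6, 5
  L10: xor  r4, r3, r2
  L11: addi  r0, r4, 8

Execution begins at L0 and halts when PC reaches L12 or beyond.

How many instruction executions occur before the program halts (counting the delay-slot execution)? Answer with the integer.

10

#0 andi  r2, r0, 2 ; 0/13/0/4/9/4/0
#1 beq  r4, r0, L6 ; 0/13/0/4/9/4/0 ; →fallthru
#2 xori  r0, r6, 1 ; 0/13/0/4/9/4/0
#3 slt  r1, r3, r1 ; 0/1/0/4/9/4/0
#4 ori   r4, r2, 7 ; 0/1/0/4/7/4/0
#5 ori   r5, r5, 12 ; 0/1/0/4/7/12/0
#6 bne  r0, r5, L10 ; 0/1/0/4/7/12/0 ; →target
#7 xor  r5, r2, r3 ; 0/1/0/4/7/4/0
#10 xor  r4, r3, r2 ; 0/1/0/4/4/4/0
#11 addi  r0, r4, 8 ; 0/1/0/4/4/4/0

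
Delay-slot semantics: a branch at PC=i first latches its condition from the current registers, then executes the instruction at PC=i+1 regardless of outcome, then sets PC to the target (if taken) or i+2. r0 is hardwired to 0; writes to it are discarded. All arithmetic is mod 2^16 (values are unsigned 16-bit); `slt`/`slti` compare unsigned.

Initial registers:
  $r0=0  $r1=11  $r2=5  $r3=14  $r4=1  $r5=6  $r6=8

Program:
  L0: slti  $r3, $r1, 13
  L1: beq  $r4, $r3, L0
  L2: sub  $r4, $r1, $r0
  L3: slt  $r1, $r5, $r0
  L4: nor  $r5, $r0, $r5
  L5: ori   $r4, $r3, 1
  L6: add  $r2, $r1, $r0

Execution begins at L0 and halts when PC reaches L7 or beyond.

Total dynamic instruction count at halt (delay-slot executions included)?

  step pc=0: slti  $r3, $r1, 13  regs=(0,11,5,1,1,6,8)
  step pc=1: beq  $r4, $r3, L0  cond=T  regs=(0,11,5,1,1,6,8)
  step pc=2: sub  $r4, $r1, $r0  regs=(0,11,5,1,11,6,8)
  step pc=0: slti  $r3, $r1, 13  regs=(0,11,5,1,11,6,8)
  step pc=1: beq  $r4, $r3, L0  cond=F  regs=(0,11,5,1,11,6,8)
  step pc=2: sub  $r4, $r1, $r0  regs=(0,11,5,1,11,6,8)
  step pc=3: slt  $r1, $r5, $r0  regs=(0,0,5,1,11,6,8)
  step pc=4: nor  $r5, $r0, $r5  regs=(0,0,5,1,11,65529,8)
  step pc=5: ori   $r4, $r3, 1  regs=(0,0,5,1,1,65529,8)
  step pc=6: add  $r2, $r1, $r0  regs=(0,0,0,1,1,65529,8)

10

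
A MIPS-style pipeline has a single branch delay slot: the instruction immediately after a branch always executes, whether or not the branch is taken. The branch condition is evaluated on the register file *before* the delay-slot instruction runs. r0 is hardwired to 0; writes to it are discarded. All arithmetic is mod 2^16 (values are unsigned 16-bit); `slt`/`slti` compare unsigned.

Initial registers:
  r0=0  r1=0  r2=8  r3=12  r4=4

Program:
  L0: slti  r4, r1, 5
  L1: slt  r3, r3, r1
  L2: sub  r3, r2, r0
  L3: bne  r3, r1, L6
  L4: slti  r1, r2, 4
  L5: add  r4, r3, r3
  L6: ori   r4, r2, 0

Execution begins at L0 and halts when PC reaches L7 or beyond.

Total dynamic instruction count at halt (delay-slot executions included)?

6

[0] slti  r4, r1, 5  →  {r0:0, r1:0, r2:8, r3:12, r4:1}
[1] slt  r3, r3, r1  →  {r0:0, r1:0, r2:8, r3:0, r4:1}
[2] sub  r3, r2, r0  →  {r0:0, r1:0, r2:8, r3:8, r4:1}
[3] bne  r3, r1, L6  →  {r0:0, r1:0, r2:8, r3:8, r4:1}  ⟨branch taken⟩
[4] slti  r1, r2, 4  →  {r0:0, r1:0, r2:8, r3:8, r4:1}
[6] ori   r4, r2, 0  →  {r0:0, r1:0, r2:8, r3:8, r4:8}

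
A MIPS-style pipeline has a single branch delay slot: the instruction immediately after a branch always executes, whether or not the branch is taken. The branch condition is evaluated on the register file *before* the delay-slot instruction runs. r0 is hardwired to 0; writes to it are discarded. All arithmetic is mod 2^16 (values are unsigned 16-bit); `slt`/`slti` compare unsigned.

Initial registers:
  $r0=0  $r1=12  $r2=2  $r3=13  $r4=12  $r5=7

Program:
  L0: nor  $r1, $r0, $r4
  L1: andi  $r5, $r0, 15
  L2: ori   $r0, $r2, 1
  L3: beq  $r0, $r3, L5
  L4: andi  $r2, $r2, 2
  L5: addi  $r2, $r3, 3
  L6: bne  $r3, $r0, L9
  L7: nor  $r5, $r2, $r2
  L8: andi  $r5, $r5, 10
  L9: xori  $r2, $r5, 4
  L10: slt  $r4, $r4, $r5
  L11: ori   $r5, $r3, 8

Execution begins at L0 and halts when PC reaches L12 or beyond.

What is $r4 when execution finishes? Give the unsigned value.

PC=0  nor  $r1, $r0, $r4     | $r0=0 $r1=65523 $r2=2 $r3=13 $r4=12 $r5=7
PC=1  andi  $r5, $r0, 15     | $r0=0 $r1=65523 $r2=2 $r3=13 $r4=12 $r5=0
PC=2  ori   $r0, $r2, 1      | $r0=0 $r1=65523 $r2=2 $r3=13 $r4=12 $r5=0
PC=3  beq  $r0, $r3, L5      | $r0=0 $r1=65523 $r2=2 $r3=13 $r4=12 $r5=0  [not taken]
PC=4  andi  $r2, $r2, 2      | $r0=0 $r1=65523 $r2=2 $r3=13 $r4=12 $r5=0
PC=5  addi  $r2, $r3, 3      | $r0=0 $r1=65523 $r2=16 $r3=13 $r4=12 $r5=0
PC=6  bne  $r3, $r0, L9      | $r0=0 $r1=65523 $r2=16 $r3=13 $r4=12 $r5=0  [TAKEN]
PC=7  nor  $r5, $r2, $r2     | $r0=0 $r1=65523 $r2=16 $r3=13 $r4=12 $r5=65519
PC=9  xori  $r2, $r5, 4      | $r0=0 $r1=65523 $r2=65515 $r3=13 $r4=12 $r5=65519
PC=10 slt  $r4, $r4, $r5     | $r0=0 $r1=65523 $r2=65515 $r3=13 $r4=1 $r5=65519
PC=11 ori   $r5, $r3, 8      | $r0=0 $r1=65523 $r2=65515 $r3=13 $r4=1 $r5=13

1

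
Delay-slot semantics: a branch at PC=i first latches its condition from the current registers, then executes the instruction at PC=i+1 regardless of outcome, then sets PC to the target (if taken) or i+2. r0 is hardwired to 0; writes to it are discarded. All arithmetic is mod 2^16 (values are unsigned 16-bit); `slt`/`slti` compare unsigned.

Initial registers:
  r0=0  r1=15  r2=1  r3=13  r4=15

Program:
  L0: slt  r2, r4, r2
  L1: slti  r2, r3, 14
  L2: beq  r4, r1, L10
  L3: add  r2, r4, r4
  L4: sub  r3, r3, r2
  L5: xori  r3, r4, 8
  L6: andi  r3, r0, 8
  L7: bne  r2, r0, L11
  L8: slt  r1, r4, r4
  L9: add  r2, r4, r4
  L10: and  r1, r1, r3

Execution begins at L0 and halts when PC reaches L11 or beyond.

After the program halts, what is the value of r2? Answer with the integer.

  step pc=0: slt  r2, r4, r2  regs=(0,15,0,13,15)
  step pc=1: slti  r2, r3, 14  regs=(0,15,1,13,15)
  step pc=2: beq  r4, r1, L10  cond=T  regs=(0,15,1,13,15)
  step pc=3: add  r2, r4, r4  regs=(0,15,30,13,15)
  step pc=10: and  r1, r1, r3  regs=(0,13,30,13,15)

30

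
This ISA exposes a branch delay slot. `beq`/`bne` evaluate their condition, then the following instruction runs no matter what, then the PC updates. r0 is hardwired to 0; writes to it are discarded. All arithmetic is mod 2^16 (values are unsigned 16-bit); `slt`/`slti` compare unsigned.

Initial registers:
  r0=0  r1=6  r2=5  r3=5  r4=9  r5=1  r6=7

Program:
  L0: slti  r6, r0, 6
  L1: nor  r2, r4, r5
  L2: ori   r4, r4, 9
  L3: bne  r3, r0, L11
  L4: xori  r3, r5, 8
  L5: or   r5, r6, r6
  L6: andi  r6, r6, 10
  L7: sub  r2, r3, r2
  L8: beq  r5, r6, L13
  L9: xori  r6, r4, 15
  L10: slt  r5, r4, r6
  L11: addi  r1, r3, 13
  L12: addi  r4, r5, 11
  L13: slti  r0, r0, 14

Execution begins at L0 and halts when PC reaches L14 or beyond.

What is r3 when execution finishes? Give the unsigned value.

9

[0] slti  r6, r0, 6  →  {r0:0, r1:6, r2:5, r3:5, r4:9, r5:1, r6:1}
[1] nor  r2, r4, r5  →  {r0:0, r1:6, r2:65526, r3:5, r4:9, r5:1, r6:1}
[2] ori   r4, r4, 9  →  {r0:0, r1:6, r2:65526, r3:5, r4:9, r5:1, r6:1}
[3] bne  r3, r0, L11  →  {r0:0, r1:6, r2:65526, r3:5, r4:9, r5:1, r6:1}  ⟨branch taken⟩
[4] xori  r3, r5, 8  →  {r0:0, r1:6, r2:65526, r3:9, r4:9, r5:1, r6:1}
[11] addi  r1, r3, 13  →  {r0:0, r1:22, r2:65526, r3:9, r4:9, r5:1, r6:1}
[12] addi  r4, r5, 11  →  {r0:0, r1:22, r2:65526, r3:9, r4:12, r5:1, r6:1}
[13] slti  r0, r0, 14  →  {r0:0, r1:22, r2:65526, r3:9, r4:12, r5:1, r6:1}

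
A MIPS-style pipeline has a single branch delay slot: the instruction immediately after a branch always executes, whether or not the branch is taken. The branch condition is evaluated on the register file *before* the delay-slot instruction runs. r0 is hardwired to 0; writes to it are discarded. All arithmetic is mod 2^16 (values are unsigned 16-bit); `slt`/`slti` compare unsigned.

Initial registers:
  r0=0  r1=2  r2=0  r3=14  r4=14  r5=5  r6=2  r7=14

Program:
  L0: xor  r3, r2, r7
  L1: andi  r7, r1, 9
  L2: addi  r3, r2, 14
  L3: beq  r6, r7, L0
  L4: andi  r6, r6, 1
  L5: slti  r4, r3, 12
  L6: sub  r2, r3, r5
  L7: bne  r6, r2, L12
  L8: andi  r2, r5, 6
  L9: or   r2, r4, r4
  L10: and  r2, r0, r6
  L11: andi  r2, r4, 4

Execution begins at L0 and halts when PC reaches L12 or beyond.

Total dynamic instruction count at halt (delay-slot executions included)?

9

PC=0  xor  r3, r2, r7        | r0=0 r1=2 r2=0 r3=14 r4=14 r5=5 r6=2 r7=14
PC=1  andi  r7, r1, 9        | r0=0 r1=2 r2=0 r3=14 r4=14 r5=5 r6=2 r7=0
PC=2  addi  r3, r2, 14       | r0=0 r1=2 r2=0 r3=14 r4=14 r5=5 r6=2 r7=0
PC=3  beq  r6, r7, L0        | r0=0 r1=2 r2=0 r3=14 r4=14 r5=5 r6=2 r7=0  [not taken]
PC=4  andi  r6, r6, 1        | r0=0 r1=2 r2=0 r3=14 r4=14 r5=5 r6=0 r7=0
PC=5  slti  r4, r3, 12       | r0=0 r1=2 r2=0 r3=14 r4=0 r5=5 r6=0 r7=0
PC=6  sub  r2, r3, r5        | r0=0 r1=2 r2=9 r3=14 r4=0 r5=5 r6=0 r7=0
PC=7  bne  r6, r2, L12       | r0=0 r1=2 r2=9 r3=14 r4=0 r5=5 r6=0 r7=0  [TAKEN]
PC=8  andi  r2, r5, 6        | r0=0 r1=2 r2=4 r3=14 r4=0 r5=5 r6=0 r7=0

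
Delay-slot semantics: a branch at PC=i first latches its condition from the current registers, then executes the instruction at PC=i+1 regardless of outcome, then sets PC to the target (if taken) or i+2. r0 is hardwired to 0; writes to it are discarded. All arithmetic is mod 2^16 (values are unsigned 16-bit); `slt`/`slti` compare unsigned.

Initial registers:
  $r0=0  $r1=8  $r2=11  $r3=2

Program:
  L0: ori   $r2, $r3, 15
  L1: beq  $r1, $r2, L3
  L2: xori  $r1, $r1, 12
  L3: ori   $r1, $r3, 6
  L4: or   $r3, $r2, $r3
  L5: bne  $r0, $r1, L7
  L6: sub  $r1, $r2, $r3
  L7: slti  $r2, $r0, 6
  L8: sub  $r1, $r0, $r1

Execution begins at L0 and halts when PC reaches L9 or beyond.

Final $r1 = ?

0

[0] ori   $r2, $r3, 15  →  {$r0:0, $r1:8, $r2:15, $r3:2}
[1] beq  $r1, $r2, L3  →  {$r0:0, $r1:8, $r2:15, $r3:2}  ⟨branch fallthrough⟩
[2] xori  $r1, $r1, 12  →  {$r0:0, $r1:4, $r2:15, $r3:2}
[3] ori   $r1, $r3, 6  →  {$r0:0, $r1:6, $r2:15, $r3:2}
[4] or   $r3, $r2, $r3  →  {$r0:0, $r1:6, $r2:15, $r3:15}
[5] bne  $r0, $r1, L7  →  {$r0:0, $r1:6, $r2:15, $r3:15}  ⟨branch taken⟩
[6] sub  $r1, $r2, $r3  →  {$r0:0, $r1:0, $r2:15, $r3:15}
[7] slti  $r2, $r0, 6  →  {$r0:0, $r1:0, $r2:1, $r3:15}
[8] sub  $r1, $r0, $r1  →  {$r0:0, $r1:0, $r2:1, $r3:15}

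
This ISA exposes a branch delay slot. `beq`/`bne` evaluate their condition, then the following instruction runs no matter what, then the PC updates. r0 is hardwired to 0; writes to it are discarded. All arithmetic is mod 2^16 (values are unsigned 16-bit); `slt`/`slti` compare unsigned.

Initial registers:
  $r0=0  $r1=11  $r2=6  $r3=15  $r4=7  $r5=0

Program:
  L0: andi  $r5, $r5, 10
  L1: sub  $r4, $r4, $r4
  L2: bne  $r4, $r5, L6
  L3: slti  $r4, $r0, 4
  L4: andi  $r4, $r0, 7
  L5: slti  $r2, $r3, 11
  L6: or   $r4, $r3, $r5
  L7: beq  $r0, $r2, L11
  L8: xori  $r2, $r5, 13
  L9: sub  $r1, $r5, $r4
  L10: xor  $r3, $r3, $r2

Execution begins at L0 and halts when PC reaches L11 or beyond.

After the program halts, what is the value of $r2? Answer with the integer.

  step pc=0: andi  $r5, $r5, 10  regs=(0,11,6,15,7,0)
  step pc=1: sub  $r4, $r4, $r4  regs=(0,11,6,15,0,0)
  step pc=2: bne  $r4, $r5, L6  cond=F  regs=(0,11,6,15,0,0)
  step pc=3: slti  $r4, $r0, 4  regs=(0,11,6,15,1,0)
  step pc=4: andi  $r4, $r0, 7  regs=(0,11,6,15,0,0)
  step pc=5: slti  $r2, $r3, 11  regs=(0,11,0,15,0,0)
  step pc=6: or   $r4, $r3, $r5  regs=(0,11,0,15,15,0)
  step pc=7: beq  $r0, $r2, L11  cond=T  regs=(0,11,0,15,15,0)
  step pc=8: xori  $r2, $r5, 13  regs=(0,11,13,15,15,0)

13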